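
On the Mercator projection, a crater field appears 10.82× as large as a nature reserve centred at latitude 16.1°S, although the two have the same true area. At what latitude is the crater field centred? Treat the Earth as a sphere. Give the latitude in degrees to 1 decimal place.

73.0°

Mercator areal scale is sec²φ, so apparent-area ratio = sec²φ₁ / sec²φ₂ = cos²φ₂ / cos²φ₁.
cos²φ₂ / cos²φ₁ = 10.82  ⇒  cos φ₁ = cos 16.1° / √10.82 = 0.9608/3.289 = 0.2921.
φ₁ = arccos(0.2921) ≈ 73.0°.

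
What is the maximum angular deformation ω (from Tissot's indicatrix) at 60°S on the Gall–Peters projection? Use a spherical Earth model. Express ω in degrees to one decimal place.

Gall–Peters is a cylindrical equal-area projection with standard parallels at ±45°. A cylindrical equal-area projection with standard parallel φ₀ has meridian scale h = cos φ / cos φ₀ and parallel scale k = cos φ₀ / cos φ (so areas are preserved, h·k = 1).
At 60°: h = 0.7071, k = 1.414; principal scales a = 1.414, b = 0.7071.
sin(ω/2) = (a − b)/(a + b) = 0.7071/2.121 = 0.3333, so ω = 2 arcsin(0.3333) ≈ 38.9°.

38.9°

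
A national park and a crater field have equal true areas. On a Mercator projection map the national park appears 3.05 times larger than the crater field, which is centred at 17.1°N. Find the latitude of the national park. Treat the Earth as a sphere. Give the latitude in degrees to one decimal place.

For equal true areas on Mercator, apparent areas scale as sec²φ, so the ratio is cos²φ₂ / cos²φ₁.
cos²φ₂ / cos²φ₁ = 3.05  ⇒  cos φ₁ = cos 17.1° / √3.05 = 0.9558/1.746 = 0.5473.
φ₁ = arccos(0.5473) ≈ 56.8°.

56.8°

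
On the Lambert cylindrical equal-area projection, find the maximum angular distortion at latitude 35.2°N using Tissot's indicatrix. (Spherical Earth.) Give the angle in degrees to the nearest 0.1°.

23.0°

The Lambert cylindrical equal-area projection is the cylindrical equal-area projection with its standard parallel at the equator (φ₀ = 0). Cylindrical equal-area (φ₀ = 0°): h = cos φ / cos 0° along meridians, k = cos 0° / cos φ along parallels; h·k = 1.
At 35.2°: h = 0.8171, k = 1.224; principal scales a = 1.224, b = 0.8171.
sin(ω/2) = (a − b)/(a + b) = 0.4066/2.041 = 0.1992, so ω = 2 arcsin(0.1992) ≈ 23.0°.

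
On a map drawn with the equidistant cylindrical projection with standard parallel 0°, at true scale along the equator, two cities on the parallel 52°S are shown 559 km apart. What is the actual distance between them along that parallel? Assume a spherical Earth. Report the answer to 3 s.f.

344 km

In the plate carrée (x = Rλ, y = Rφ), meridians are true-scale (h = 1) and parallels are stretched by k = sec φ.
Along the parallel at 52°, map distances are exaggerated by k = sec 52° = 1.624.
True distance = 559 / 1.624 = 559 × cos 52° ≈ 344 km.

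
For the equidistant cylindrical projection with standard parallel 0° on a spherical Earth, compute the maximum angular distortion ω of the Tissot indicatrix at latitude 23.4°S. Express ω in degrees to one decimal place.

4.9°

Plate carrée maps x = Rλ, y = Rφ. The meridian scale is h = 1 and the parallel scale is k = 1/cos φ = sec φ.
At 23.4°: h = 1.000, k = 1.090; principal scales a = 1.090, b = 1.000.
sin(ω/2) = (a − b)/(a + b) = 0.08962/2.090 = 0.04289, so ω = 2 arcsin(0.04289) ≈ 4.9°.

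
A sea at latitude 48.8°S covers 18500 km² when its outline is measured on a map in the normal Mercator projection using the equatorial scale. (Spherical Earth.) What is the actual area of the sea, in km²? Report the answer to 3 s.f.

The Mercator projection is conformal; its linear scale factor is the same in every direction and equals sec φ = 1/cos φ.
Areal scale = k² = sec²φ = 1/cos²(48.8°) = 1/0.6587² = 2.305.
True area = apparent / (areal scale) = 18500 / 2.305 ≈ 8030 km².

8030 km²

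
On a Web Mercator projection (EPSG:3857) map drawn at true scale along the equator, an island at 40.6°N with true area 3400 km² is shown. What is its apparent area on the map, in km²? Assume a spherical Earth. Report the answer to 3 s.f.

5900 km²

Mercator is conformal, so the point scale is isotropic: h = k = sec φ = 1/cos φ.
Areal scale = k² = sec²φ = 1/cos²(40.6°) = 1/0.7593² = 1.735.
Apparent area = 3400 × 1.735 ≈ 5900 km².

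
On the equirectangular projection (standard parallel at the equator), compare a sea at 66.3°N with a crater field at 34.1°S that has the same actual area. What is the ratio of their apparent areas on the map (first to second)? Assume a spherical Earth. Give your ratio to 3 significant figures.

2.06

Plate carrée maps x = Rλ, y = Rφ. The meridian scale is h = 1 and the parallel scale is k = 1/cos φ = sec φ.
Areal scale at 66.3°: h·k = 1.000 × 2.488 = 2.488.
Areal scale at 34.1°: h·k = 1.000 × 1.208 = 1.208.
Ratio = 2.488/1.208 ≈ 2.06.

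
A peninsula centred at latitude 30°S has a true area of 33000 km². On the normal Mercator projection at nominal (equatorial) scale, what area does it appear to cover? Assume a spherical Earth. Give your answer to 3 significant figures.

44000 km²

For Mercator, h = k = sec φ (a conformal cylindrical projection has a single point scale, 1/cos φ).
Areal scale = k² = sec²φ = 1/cos²(30°) = 1/0.8660² = 1.333.
Apparent area = 33000 × 1.333 ≈ 44000 km².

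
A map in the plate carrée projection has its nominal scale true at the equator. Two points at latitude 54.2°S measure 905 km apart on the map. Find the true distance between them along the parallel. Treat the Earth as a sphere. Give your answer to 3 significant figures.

Plate carrée maps x = Rλ, y = Rφ. The meridian scale is h = 1 and the parallel scale is k = 1/cos φ = sec φ.
Along the parallel at 54.2°, map distances are exaggerated by k = sec 54.2° = 1.710.
True distance = 905 / 1.710 = 905 × cos 54.2° ≈ 529 km.

529 km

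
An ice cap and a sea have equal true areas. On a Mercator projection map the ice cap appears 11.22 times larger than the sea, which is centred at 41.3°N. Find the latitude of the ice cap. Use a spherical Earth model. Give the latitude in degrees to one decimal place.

77.0°

Mercator areal scale is sec²φ, so apparent-area ratio = sec²φ₁ / sec²φ₂ = cos²φ₂ / cos²φ₁.
cos²φ₂ / cos²φ₁ = 11.22  ⇒  cos φ₁ = cos 41.3° / √11.22 = 0.7513/3.350 = 0.2243.
φ₁ = arccos(0.2243) ≈ 77.0°.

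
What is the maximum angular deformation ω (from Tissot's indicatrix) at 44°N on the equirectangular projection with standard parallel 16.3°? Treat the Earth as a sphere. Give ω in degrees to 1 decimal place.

With standard parallel φ₀ = 16.3°, the equirectangular projection gives x = Rλ cos φ₀, y = Rφ, so h = 1 and k = cos 16.3° / cos φ.
At 44°: h = 1.000, k = 1.334; principal scales a = 1.334, b = 1.000.
sin(ω/2) = (a − b)/(a + b) = 0.3343/2.334 = 0.1432, so ω = 2 arcsin(0.1432) ≈ 16.5°.

16.5°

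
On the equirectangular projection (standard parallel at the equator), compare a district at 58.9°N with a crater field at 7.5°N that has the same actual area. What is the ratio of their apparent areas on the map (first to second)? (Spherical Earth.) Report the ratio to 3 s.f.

Plate carrée maps x = Rλ, y = Rφ. The meridian scale is h = 1 and the parallel scale is k = 1/cos φ = sec φ.
Areal scale at 58.9°: h·k = 1.000 × 1.936 = 1.936.
Areal scale at 7.5°: h·k = 1.000 × 1.009 = 1.009.
Ratio = 1.936/1.009 ≈ 1.92.

1.92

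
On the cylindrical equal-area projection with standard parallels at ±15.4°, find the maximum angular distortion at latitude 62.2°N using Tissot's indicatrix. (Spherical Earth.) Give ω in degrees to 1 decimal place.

76.7°

Cylindrical equal-area (φ₀ = 15.4°): h = cos φ / cos 15.4° along meridians, k = cos 15.4° / cos φ along parallels; h·k = 1.
At 62.2°: h = 0.4838, k = 2.067; principal scales a = 2.067, b = 0.4838.
sin(ω/2) = (a − b)/(a + b) = 1.583/2.551 = 0.6207, so ω = 2 arcsin(0.6207) ≈ 76.7°.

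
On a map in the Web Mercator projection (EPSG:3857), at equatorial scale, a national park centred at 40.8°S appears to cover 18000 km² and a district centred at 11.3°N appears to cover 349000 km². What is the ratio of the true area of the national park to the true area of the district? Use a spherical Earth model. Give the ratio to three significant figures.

On Mercator the areal scale is sec²φ, so true area = apparent × cos²φ.
True area of national park: 18000 × cos²(40.8°) = 18000 × 0.5730 = 10310 km².
True area of district: 349000 × cos²(11.3°) = 349000 × 0.9616 = 335600 km².
Ratio = 10310 / 335600 ≈ 0.0307.

0.0307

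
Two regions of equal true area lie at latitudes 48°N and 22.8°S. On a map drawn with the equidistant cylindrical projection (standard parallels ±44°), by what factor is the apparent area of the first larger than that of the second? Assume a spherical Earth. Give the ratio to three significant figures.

1.38

With standard parallel φ₀ = 44°, the equirectangular projection gives x = Rλ cos φ₀, y = Rφ, so h = 1 and k = cos 44° / cos φ.
Areal scale at 48°: h·k = 1.000 × 1.075 = 1.075.
Areal scale at 22.8°: h·k = 1.000 × 0.7803 = 0.7803.
Ratio = 1.075/0.7803 ≈ 1.38.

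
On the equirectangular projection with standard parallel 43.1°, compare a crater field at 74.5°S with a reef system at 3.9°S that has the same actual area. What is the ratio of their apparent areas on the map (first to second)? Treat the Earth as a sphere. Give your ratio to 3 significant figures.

With standard parallel φ₀ = 43.1°, the equirectangular projection gives x = Rλ cos φ₀, y = Rφ, so h = 1 and k = cos 43.1° / cos φ.
Areal scale at 74.5°: h·k = 1.000 × 2.732 = 2.732.
Areal scale at 3.9°: h·k = 1.000 × 0.7319 = 0.7319.
Ratio = 2.732/0.7319 ≈ 3.73.

3.73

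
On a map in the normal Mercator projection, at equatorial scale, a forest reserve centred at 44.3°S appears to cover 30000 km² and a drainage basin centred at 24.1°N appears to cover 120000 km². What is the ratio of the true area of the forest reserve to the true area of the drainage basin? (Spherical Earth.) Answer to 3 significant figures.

0.154

On Mercator the areal scale is sec²φ, so true area = apparent × cos²φ.
True area of forest reserve: 30000 × cos²(44.3°) = 30000 × 0.5122 = 15370 km².
True area of drainage basin: 120000 × cos²(24.1°) = 120000 × 0.8333 = 99990 km².
Ratio = 15370 / 99990 ≈ 0.154.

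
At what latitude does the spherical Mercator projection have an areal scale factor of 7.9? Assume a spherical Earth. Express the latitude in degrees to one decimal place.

69.2°

Mercator areal scale is sec²φ.
sec²φ = 7.9  ⇒  cos²φ = 0.1266  ⇒  cos φ = 0.3558.
φ = arccos(0.3558) ≈ 69.2°.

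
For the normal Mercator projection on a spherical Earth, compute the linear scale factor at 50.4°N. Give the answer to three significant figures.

The Mercator projection is conformal; its linear scale factor is the same in every direction and equals sec φ = 1/cos φ.
k = 1/cos 50.4° = 1/0.6374 = 1.569.

1.57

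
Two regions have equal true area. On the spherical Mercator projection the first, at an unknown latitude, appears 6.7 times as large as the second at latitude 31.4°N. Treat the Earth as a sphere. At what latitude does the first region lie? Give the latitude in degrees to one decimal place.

70.7°

For equal true areas on Mercator, apparent areas scale as sec²φ, so the ratio is cos²φ₂ / cos²φ₁.
cos²φ₂ / cos²φ₁ = 6.7  ⇒  cos φ₁ = cos 31.4° / √6.7 = 0.8536/2.588 = 0.3298.
φ₁ = arccos(0.3298) ≈ 70.7°.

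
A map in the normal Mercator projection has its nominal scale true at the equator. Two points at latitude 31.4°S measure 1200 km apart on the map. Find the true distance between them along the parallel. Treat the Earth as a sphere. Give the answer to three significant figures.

The Mercator projection is conformal; its linear scale factor is the same in every direction and equals sec φ = 1/cos φ.
Along the parallel at 31.4°, map distances are exaggerated by k = sec 31.4° = 1.172.
True distance = 1200 / 1.172 = 1200 × cos 31.4° ≈ 1020 km.

1020 km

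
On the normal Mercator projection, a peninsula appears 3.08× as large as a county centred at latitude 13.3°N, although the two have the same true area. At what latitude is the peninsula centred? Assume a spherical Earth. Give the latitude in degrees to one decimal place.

56.3°

On Mercator, (apparent₁)/(apparent₂) = sec²φ₁ / sec²φ₂ when true areas are equal.
cos²φ₂ / cos²φ₁ = 3.08  ⇒  cos φ₁ = cos 13.3° / √3.08 = 0.9732/1.755 = 0.5545.
φ₁ = arccos(0.5545) ≈ 56.3°.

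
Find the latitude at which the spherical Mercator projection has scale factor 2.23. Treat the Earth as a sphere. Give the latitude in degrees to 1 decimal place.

63.4°

Mercator scale is k = sec φ = 1/cos φ.
1/cos φ = 2.23  ⇒  cos φ = 0.4484  ⇒  φ = arccos(0.4484) ≈ 63.4°.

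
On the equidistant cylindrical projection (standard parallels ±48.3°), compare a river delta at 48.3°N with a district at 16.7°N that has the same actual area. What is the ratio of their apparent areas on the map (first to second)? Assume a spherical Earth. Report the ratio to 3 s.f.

In the equirectangular projection with standard parallel φ₀ = 48.3° (x = Rλ cos φ₀, y = Rφ), meridians are true-scale (h = 1) and the parallel scale is k = cos φ₀ / cos φ.
Areal scale at 48.3°: h·k = 1.000 × 1.000 = 1.000.
Areal scale at 16.7°: h·k = 1.000 × 0.6945 = 0.6945.
Ratio = 1.000/0.6945 ≈ 1.44.

1.44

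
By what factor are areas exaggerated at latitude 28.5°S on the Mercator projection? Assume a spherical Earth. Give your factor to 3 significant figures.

For Mercator, h = k = sec φ (a conformal cylindrical projection has a single point scale, 1/cos φ).
Areal scale = k² = sec²φ = 1/cos²(28.5°) = 1/0.8788² = 1.295.

1.29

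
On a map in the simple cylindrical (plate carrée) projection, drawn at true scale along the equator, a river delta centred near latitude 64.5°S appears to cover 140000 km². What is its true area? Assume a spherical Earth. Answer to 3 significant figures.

Plate carrée maps x = Rλ, y = Rφ. The meridian scale is h = 1 and the parallel scale is k = 1/cos φ = sec φ.
Areal scale = h·k = 1 × sec φ; at 64.5°, h = 1.000, k = 2.323, so h·k = 2.323.
True area = apparent / (areal scale) = 140000 / 2.323 ≈ 60300 km².

60300 km²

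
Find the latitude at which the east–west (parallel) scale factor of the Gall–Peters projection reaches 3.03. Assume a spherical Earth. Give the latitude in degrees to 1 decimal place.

76.5°

The Gall–Peters projection is cylindrical equal-area with φ₀ = 45°. A cylindrical equal-area projection with standard parallel φ₀ has meridian scale h = cos φ / cos φ₀ and parallel scale k = cos φ₀ / cos φ (so areas are preserved, h·k = 1).
k = cos φ₀ / cos φ = 3.03  ⇒  cos φ = cos 45° / 3.03 = 0.2334.
φ = arccos(0.2334) ≈ 76.5°.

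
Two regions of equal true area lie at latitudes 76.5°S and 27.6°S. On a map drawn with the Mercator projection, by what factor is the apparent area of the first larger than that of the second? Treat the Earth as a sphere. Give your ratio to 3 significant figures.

14.4

Mercator is conformal with k = sec φ, so areal scale = k² = sec²φ.
At 76.5°: sec²(76.5°) = 1/0.2334² = 18.35.
At 27.6°: sec²(27.6°) = 1/0.8862² = 1.273.
Ratio = 18.35/1.273 = cos²(27.6°)/cos²(76.5°) ≈ 14.4.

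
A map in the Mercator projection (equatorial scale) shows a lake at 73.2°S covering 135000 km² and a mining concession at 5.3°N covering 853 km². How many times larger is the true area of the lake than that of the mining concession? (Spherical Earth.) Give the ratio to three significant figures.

13.3

Since Mercator area scale is 1/cos²φ, the true area equals the apparent area multiplied by cos²φ.
True area of lake: 135000 × cos²(73.2°) = 135000 × 0.08354 = 11280 km².
True area of mining concession: 853 × cos²(5.3°) = 853 × 0.9915 = 845.7 km².
Ratio = 11280 / 845.7 ≈ 13.3.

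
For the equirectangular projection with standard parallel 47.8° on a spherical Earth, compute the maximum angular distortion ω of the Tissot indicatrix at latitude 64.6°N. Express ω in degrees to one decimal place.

In the equirectangular projection with standard parallel φ₀ = 47.8° (x = Rλ cos φ₀, y = Rφ), meridians are true-scale (h = 1) and the parallel scale is k = cos φ₀ / cos φ.
At 64.6°: h = 1.000, k = 1.566; principal scales a = 1.566, b = 1.000.
sin(ω/2) = (a − b)/(a + b) = 0.5660/2.566 = 0.2206, so ω = 2 arcsin(0.2206) ≈ 25.5°.

25.5°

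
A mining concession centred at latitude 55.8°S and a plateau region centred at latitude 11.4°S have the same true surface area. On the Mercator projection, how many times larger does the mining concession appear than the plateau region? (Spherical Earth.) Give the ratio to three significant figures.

Mercator is conformal with k = sec φ, so areal scale = k² = sec²φ.
At 55.8°: sec²(55.8°) = 1/0.5621² = 3.165.
At 11.4°: sec²(11.4°) = 1/0.9803² = 1.041.
Ratio = 3.165/1.041 = cos²(11.4°)/cos²(55.8°) ≈ 3.04.

3.04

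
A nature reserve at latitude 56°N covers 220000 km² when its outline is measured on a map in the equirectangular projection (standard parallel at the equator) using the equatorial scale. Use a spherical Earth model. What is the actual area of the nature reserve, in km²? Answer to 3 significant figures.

In the plate carrée (x = Rλ, y = Rφ), meridians are true-scale (h = 1) and parallels are stretched by k = sec φ.
Areal scale = h·k = 1 × sec φ; at 56°, h = 1.000, k = 1.788, so h·k = 1.788.
True area = apparent / (areal scale) = 220000 / 1.788 ≈ 123000 km².

123000 km²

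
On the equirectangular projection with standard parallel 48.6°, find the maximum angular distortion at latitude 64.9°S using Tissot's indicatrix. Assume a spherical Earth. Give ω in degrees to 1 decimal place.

25.2°

The equidistant cylindrical projection with φ₀ = 48.6° has h = 1 (meridians true) and k = cos φ₀ / cos φ along parallels.
At 64.9°: h = 1.000, k = 1.559; principal scales a = 1.559, b = 1.000.
sin(ω/2) = (a − b)/(a + b) = 0.5590/2.559 = 0.2184, so ω = 2 arcsin(0.2184) ≈ 25.2°.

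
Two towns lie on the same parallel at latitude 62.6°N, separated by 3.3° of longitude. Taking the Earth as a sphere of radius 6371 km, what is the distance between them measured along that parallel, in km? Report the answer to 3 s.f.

Arc length along a parallel = R cos φ · Δλ (with Δλ in radians).
= 6371 × cos 62.6° × (3.3° × π/180) = 6371 × 0.4602 × 0.05760 ≈ 169 km.

169 km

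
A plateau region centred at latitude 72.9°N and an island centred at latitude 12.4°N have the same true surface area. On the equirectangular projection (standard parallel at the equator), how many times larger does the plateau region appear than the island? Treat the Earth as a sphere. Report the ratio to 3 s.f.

In the plate carrée (x = Rλ, y = Rφ), meridians are true-scale (h = 1) and parallels are stretched by k = sec φ.
Areal scale at 72.9°: h·k = 1.000 × 3.401 = 3.401.
Areal scale at 12.4°: h·k = 1.000 × 1.024 = 1.024.
Ratio = 3.401/1.024 ≈ 3.32.

3.32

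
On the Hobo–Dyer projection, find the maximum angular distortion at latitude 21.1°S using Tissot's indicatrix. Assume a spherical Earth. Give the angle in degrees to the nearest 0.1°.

Hobo–Dyer is a cylindrical equal-area projection with standard parallels at ±37.5°. For cylindrical equal-area with standard parallel φ₀, h = cos φ / cos φ₀ and k = cos φ₀ / cos φ, so h·k = 1.
At 21.1°: h = 1.176, k = 0.8504; principal scales a = 1.176, b = 0.8504.
sin(ω/2) = (a − b)/(a + b) = 0.3256/2.026 = 0.1607, so ω = 2 arcsin(0.1607) ≈ 18.5°.

18.5°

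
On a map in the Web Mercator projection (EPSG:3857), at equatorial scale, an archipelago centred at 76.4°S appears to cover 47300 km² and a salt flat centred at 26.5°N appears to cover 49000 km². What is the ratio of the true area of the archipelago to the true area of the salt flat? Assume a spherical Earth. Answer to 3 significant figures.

Since Mercator area scale is 1/cos²φ, the true area equals the apparent area multiplied by cos²φ.
True area of archipelago: 47300 × cos²(76.4°) = 47300 × 0.05529 = 2615 km².
True area of salt flat: 49000 × cos²(26.5°) = 49000 × 0.8009 = 39240 km².
Ratio = 2615 / 39240 ≈ 0.0666.

0.0666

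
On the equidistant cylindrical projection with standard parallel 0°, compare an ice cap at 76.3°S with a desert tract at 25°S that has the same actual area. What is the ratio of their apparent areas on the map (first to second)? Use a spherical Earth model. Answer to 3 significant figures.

Plate carrée maps x = Rλ, y = Rφ. The meridian scale is h = 1 and the parallel scale is k = 1/cos φ = sec φ.
Areal scale at 76.3°: h·k = 1.000 × 4.222 = 4.222.
Areal scale at 25°: h·k = 1.000 × 1.103 = 1.103.
Ratio = 4.222/1.103 ≈ 3.83.

3.83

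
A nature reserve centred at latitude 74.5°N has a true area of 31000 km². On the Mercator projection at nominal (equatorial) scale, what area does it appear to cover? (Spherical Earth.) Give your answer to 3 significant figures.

For Mercator, h = k = sec φ (a conformal cylindrical projection has a single point scale, 1/cos φ).
Areal scale = k² = sec²φ = 1/cos²(74.5°) = 1/0.2672² = 14.00.
Apparent area = 31000 × 14.00 ≈ 434000 km².

434000 km²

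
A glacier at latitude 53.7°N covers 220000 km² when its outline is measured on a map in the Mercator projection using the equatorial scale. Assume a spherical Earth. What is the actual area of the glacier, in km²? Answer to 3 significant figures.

The Mercator projection is conformal; its linear scale factor is the same in every direction and equals sec φ = 1/cos φ.
Areal scale = k² = sec²φ = 1/cos²(53.7°) = 1/0.5920² = 2.853.
True area = apparent / (areal scale) = 220000 / 2.853 ≈ 77100 km².

77100 km²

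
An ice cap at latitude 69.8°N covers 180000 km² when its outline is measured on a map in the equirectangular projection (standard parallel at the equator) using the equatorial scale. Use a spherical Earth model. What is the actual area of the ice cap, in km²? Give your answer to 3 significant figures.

For the equirectangular projection with φ₀ = 0 (plate carrée), h = 1 along meridians and k = sec φ along parallels.
Areal scale = h·k = 1 × sec φ; at 69.8°, h = 1.000, k = 2.896, so h·k = 2.896.
True area = apparent / (areal scale) = 180000 / 2.896 ≈ 62200 km².

62200 km²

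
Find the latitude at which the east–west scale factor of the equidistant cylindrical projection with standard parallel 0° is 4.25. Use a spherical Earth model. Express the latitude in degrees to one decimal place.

Plate carrée: h = 1, k = sec φ along parallels.
sec φ = 4.25  ⇒  cos φ = 0.2353  ⇒  φ ≈ 76.4°.

76.4°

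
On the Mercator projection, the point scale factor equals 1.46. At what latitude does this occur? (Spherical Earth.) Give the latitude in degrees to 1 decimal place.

Mercator scale is k = sec φ = 1/cos φ.
1/cos φ = 1.46  ⇒  cos φ = 0.6849  ⇒  φ = arccos(0.6849) ≈ 46.8°.

46.8°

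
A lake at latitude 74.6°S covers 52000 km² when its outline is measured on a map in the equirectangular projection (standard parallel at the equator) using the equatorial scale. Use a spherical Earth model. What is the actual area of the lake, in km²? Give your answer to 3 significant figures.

For the equirectangular projection with φ₀ = 0 (plate carrée), h = 1 along meridians and k = sec φ along parallels.
Areal scale = h·k = 1 × sec φ; at 74.6°, h = 1.000, k = 3.766, so h·k = 3.766.
True area = apparent / (areal scale) = 52000 / 3.766 ≈ 13800 km².

13800 km²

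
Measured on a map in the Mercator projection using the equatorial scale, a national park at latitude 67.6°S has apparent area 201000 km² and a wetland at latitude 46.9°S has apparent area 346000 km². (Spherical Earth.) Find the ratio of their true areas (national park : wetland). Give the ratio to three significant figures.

Mercator's areal exaggeration is sec²φ; hence true area = (apparent area) · cos²φ.
True area of national park: 201000 × cos²(67.6°) = 201000 × 0.1452 = 29190 km².
True area of wetland: 346000 × cos²(46.9°) = 346000 × 0.4669 = 161500 km².
Ratio = 29190 / 161500 ≈ 0.181.

0.181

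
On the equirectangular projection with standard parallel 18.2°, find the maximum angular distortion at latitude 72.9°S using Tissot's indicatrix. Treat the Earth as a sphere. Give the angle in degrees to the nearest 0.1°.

The equidistant cylindrical projection with φ₀ = 18.2° has h = 1 (meridians true) and k = cos φ₀ / cos φ along parallels.
At 72.9°: h = 1.000, k = 3.231; principal scales a = 3.231, b = 1.000.
sin(ω/2) = (a − b)/(a + b) = 2.231/4.231 = 0.5273, so ω = 2 arcsin(0.5273) ≈ 63.6°.

63.6°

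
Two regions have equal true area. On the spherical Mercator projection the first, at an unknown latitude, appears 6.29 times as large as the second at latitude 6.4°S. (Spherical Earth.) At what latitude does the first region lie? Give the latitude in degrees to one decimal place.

For equal true areas on Mercator, apparent areas scale as sec²φ, so the ratio is cos²φ₂ / cos²φ₁.
cos²φ₂ / cos²φ₁ = 6.29  ⇒  cos φ₁ = cos 6.4° / √6.29 = 0.9938/2.508 = 0.3962.
φ₁ = arccos(0.3962) ≈ 66.7°.

66.7°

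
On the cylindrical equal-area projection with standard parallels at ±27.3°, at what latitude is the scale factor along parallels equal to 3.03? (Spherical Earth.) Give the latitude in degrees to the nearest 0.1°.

A cylindrical equal-area projection with standard parallel φ₀ has meridian scale h = cos φ / cos φ₀ and parallel scale k = cos φ₀ / cos φ (so areas are preserved, h·k = 1).
k = cos φ₀ / cos φ = 3.03  ⇒  cos φ = cos 27.3° / 3.03 = 0.2933.
φ = arccos(0.2933) ≈ 72.9°.

72.9°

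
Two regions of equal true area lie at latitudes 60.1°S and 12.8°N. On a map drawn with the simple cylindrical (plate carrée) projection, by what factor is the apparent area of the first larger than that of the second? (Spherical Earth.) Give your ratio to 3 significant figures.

1.96

Plate carrée maps x = Rλ, y = Rφ. The meridian scale is h = 1 and the parallel scale is k = 1/cos φ = sec φ.
Areal scale at 60.1°: h·k = 1.000 × 2.006 = 2.006.
Areal scale at 12.8°: h·k = 1.000 × 1.025 = 1.025.
Ratio = 2.006/1.025 ≈ 1.96.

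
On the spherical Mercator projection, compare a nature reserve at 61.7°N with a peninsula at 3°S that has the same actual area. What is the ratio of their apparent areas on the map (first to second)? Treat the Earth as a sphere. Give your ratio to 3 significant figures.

4.44

On Mercator, area is exaggerated by sec²φ = 1/cos²φ.
At 61.7°: sec²(61.7°) = 1/0.4741² = 4.449.
At 3°: sec²(3°) = 1/0.9986² = 1.003.
Ratio = 4.449/1.003 = cos²(3°)/cos²(61.7°) ≈ 4.44.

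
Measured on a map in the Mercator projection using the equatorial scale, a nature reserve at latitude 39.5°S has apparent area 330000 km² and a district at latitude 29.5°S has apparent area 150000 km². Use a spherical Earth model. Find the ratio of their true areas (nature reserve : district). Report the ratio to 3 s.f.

1.73

Since Mercator area scale is 1/cos²φ, the true area equals the apparent area multiplied by cos²φ.
True area of nature reserve: 330000 × cos²(39.5°) = 330000 × 0.5954 = 196500 km².
True area of district: 150000 × cos²(29.5°) = 150000 × 0.7575 = 113600 km².
Ratio = 196500 / 113600 ≈ 1.73.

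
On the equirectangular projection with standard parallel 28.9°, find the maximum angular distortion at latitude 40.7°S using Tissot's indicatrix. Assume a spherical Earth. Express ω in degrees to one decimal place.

In the equirectangular projection with standard parallel φ₀ = 28.9° (x = Rλ cos φ₀, y = Rφ), meridians are true-scale (h = 1) and the parallel scale is k = cos φ₀ / cos φ.
At 40.7°: h = 1.000, k = 1.155; principal scales a = 1.155, b = 1.000.
sin(ω/2) = (a − b)/(a + b) = 0.1548/2.155 = 0.07182, so ω = 2 arcsin(0.07182) ≈ 8.2°.

8.2°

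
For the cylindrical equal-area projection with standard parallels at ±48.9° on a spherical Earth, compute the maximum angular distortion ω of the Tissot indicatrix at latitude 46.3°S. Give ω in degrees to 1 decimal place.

5.7°

A cylindrical equal-area projection with standard parallel φ₀ has meridian scale h = cos φ / cos φ₀ and parallel scale k = cos φ₀ / cos φ (so areas are preserved, h·k = 1).
At 46.3°: h = 1.051, k = 0.9515; principal scales a = 1.051, b = 0.9515.
sin(ω/2) = (a − b)/(a + b) = 0.09947/2.002 = 0.04967, so ω = 2 arcsin(0.04967) ≈ 5.7°.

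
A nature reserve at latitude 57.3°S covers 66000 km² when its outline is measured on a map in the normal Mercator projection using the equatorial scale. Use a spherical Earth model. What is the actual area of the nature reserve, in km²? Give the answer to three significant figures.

19300 km²

Mercator is conformal, so the point scale is isotropic: h = k = sec φ = 1/cos φ.
Areal scale = k² = sec²φ = 1/cos²(57.3°) = 1/0.5402² = 3.426.
True area = apparent / (areal scale) = 66000 / 3.426 ≈ 19300 km².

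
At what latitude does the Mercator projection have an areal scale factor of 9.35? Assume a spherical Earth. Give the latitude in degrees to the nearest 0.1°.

Mercator areal scale is sec²φ.
sec²φ = 9.35  ⇒  cos²φ = 0.1070  ⇒  cos φ = 0.3270.
φ = arccos(0.3270) ≈ 70.9°.

70.9°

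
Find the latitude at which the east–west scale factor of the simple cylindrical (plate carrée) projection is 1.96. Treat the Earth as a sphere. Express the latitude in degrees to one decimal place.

59.3°

Plate carrée: h = 1, k = sec φ along parallels.
sec φ = 1.96  ⇒  cos φ = 0.5102  ⇒  φ ≈ 59.3°.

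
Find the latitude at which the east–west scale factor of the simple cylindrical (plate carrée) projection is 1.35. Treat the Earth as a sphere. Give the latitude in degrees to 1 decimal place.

42.2°

Plate carrée: h = 1, k = sec φ along parallels.
sec φ = 1.35  ⇒  cos φ = 0.7407  ⇒  φ ≈ 42.2°.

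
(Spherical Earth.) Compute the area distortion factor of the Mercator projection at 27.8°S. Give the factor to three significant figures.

Mercator is conformal, so the point scale is isotropic: h = k = sec φ = 1/cos φ.
Areal scale = k² = sec²φ = 1/cos²(27.8°) = 1/0.8846² = 1.278.

1.28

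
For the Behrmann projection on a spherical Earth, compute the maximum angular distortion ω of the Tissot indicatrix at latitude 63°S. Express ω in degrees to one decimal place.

69.3°

Behrmann is a cylindrical equal-area projection with standard parallels at ±30°. For cylindrical equal-area with standard parallel φ₀, h = cos φ / cos φ₀ and k = cos φ₀ / cos φ, so h·k = 1.
At 63°: h = 0.5242, k = 1.908; principal scales a = 1.908, b = 0.5242.
sin(ω/2) = (a − b)/(a + b) = 1.383/2.432 = 0.5689, so ω = 2 arcsin(0.5689) ≈ 69.3°.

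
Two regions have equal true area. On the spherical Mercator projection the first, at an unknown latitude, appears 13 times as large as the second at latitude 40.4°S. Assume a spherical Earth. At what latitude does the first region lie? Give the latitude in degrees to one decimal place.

Mercator areal scale is sec²φ, so apparent-area ratio = sec²φ₁ / sec²φ₂ = cos²φ₂ / cos²φ₁.
cos²φ₂ / cos²φ₁ = 13  ⇒  cos φ₁ = cos 40.4° / √13 = 0.7615/3.606 = 0.2112.
φ₁ = arccos(0.2112) ≈ 77.8°.

77.8°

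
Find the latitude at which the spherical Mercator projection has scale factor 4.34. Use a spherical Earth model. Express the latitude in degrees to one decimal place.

Mercator scale is k = sec φ = 1/cos φ.
1/cos φ = 4.34  ⇒  cos φ = 0.2304  ⇒  φ = arccos(0.2304) ≈ 76.7°.

76.7°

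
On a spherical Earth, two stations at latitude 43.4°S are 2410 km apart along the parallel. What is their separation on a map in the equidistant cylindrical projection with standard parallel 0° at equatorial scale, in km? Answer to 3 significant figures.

In the plate carrée (x = Rλ, y = Rφ), meridians are true-scale (h = 1) and parallels are stretched by k = sec φ.
Along the parallel, k = sec 43.4° = 1/0.7266 = 1.376.
Map distance = 2410 × 1.376 ≈ 3320 km.

3320 km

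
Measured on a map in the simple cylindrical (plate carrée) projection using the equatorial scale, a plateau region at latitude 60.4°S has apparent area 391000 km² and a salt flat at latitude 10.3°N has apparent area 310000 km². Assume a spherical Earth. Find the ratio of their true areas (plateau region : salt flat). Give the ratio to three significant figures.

On the plate carrée, areal scale = h·k = 1 × sec φ, so true area = apparent × cos φ.
True area of plateau region: 391000 × cos(60.4°) = 391000 × 0.4939 = 193100 km².
True area of salt flat: 310000 × cos(10.3°) = 310000 × 0.9839 = 305000 km².
Ratio = 193100 / 305000 ≈ 0.633.

0.633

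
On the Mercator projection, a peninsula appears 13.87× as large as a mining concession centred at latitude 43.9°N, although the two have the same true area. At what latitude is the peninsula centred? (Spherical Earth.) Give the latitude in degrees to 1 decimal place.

On Mercator, (apparent₁)/(apparent₂) = sec²φ₁ / sec²φ₂ when true areas are equal.
cos²φ₂ / cos²φ₁ = 13.87  ⇒  cos φ₁ = cos 43.9° / √13.87 = 0.7206/3.724 = 0.1935.
φ₁ = arccos(0.1935) ≈ 78.8°.

78.8°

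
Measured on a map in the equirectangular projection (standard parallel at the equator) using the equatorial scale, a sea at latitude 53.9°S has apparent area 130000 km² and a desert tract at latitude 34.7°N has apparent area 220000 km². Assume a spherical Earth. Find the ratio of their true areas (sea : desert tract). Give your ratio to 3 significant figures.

Plate carrée has h = 1 and k = sec φ, giving areal scale sec φ; true area = (apparent area) · cos φ.
True area of sea: 130000 × cos(53.9°) = 130000 × 0.5892 = 76600 km².
True area of desert tract: 220000 × cos(34.7°) = 220000 × 0.8221 = 180900 km².
Ratio = 76600 / 180900 ≈ 0.423.

0.423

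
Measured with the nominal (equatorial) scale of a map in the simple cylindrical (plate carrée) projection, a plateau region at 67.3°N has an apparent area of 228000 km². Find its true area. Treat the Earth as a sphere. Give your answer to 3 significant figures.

88000 km²

For the equirectangular projection with φ₀ = 0 (plate carrée), h = 1 along meridians and k = sec φ along parallels.
Areal scale = h·k = 1 × sec φ; at 67.3°, h = 1.000, k = 2.591, so h·k = 2.591.
True area = apparent / (areal scale) = 228000 / 2.591 ≈ 88000 km².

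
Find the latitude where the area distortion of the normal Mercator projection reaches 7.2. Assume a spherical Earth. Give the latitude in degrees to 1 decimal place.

Mercator areal scale is sec²φ.
sec²φ = 7.2  ⇒  cos²φ = 0.1389  ⇒  cos φ = 0.3727.
φ = arccos(0.3727) ≈ 68.1°.

68.1°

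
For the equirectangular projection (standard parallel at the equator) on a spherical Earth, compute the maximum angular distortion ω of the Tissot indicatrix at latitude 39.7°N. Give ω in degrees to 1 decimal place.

15.0°

In the plate carrée (x = Rλ, y = Rφ), meridians are true-scale (h = 1) and parallels are stretched by k = sec φ.
At 39.7°: h = 1.000, k = 1.300; principal scales a = 1.300, b = 1.000.
sin(ω/2) = (a − b)/(a + b) = 0.2997/2.300 = 0.1303, so ω = 2 arcsin(0.1303) ≈ 15.0°.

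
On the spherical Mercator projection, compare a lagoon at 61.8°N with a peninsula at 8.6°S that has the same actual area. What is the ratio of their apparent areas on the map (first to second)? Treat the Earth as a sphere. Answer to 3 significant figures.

4.38

Mercator is conformal with k = sec φ, so areal scale = k² = sec²φ.
At 61.8°: sec²(61.8°) = 1/0.4726² = 4.478.
At 8.6°: sec²(8.6°) = 1/0.9888² = 1.023.
Ratio = 4.478/1.023 = cos²(8.6°)/cos²(61.8°) ≈ 4.38.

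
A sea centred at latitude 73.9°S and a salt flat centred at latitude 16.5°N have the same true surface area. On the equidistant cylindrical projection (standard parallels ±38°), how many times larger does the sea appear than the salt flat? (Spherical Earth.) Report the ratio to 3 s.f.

3.46

With standard parallel φ₀ = 38°, the equirectangular projection gives x = Rλ cos φ₀, y = Rφ, so h = 1 and k = cos 38° / cos φ.
Areal scale at 73.9°: h·k = 1.000 × 2.842 = 2.842.
Areal scale at 16.5°: h·k = 1.000 × 0.8219 = 0.8219.
Ratio = 2.842/0.8219 ≈ 3.46.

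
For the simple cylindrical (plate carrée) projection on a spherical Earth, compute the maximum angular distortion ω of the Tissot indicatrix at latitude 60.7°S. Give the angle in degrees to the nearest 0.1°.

Plate carrée maps x = Rλ, y = Rφ. The meridian scale is h = 1 and the parallel scale is k = 1/cos φ = sec φ.
At 60.7°: h = 1.000, k = 2.043; principal scales a = 2.043, b = 1.000.
sin(ω/2) = (a − b)/(a + b) = 1.043/3.043 = 0.3428, so ω = 2 arcsin(0.3428) ≈ 40.1°.

40.1°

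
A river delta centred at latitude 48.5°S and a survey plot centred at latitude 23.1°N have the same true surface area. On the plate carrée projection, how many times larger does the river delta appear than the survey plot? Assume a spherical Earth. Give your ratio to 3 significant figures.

In the plate carrée (x = Rλ, y = Rφ), meridians are true-scale (h = 1) and parallels are stretched by k = sec φ.
Areal scale at 48.5°: h·k = 1.000 × 1.509 = 1.509.
Areal scale at 23.1°: h·k = 1.000 × 1.087 = 1.087.
Ratio = 1.509/1.087 ≈ 1.39.

1.39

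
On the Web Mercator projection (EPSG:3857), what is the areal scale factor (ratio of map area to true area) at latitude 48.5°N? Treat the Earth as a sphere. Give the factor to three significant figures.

The Mercator projection is conformal; its linear scale factor is the same in every direction and equals sec φ = 1/cos φ.
Areal scale = k² = sec²φ = 1/cos²(48.5°) = 1/0.6626² = 2.278.

2.28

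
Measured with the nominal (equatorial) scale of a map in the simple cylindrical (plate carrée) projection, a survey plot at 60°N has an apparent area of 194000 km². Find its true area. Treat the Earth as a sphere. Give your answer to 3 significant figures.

For the equirectangular projection with φ₀ = 0 (plate carrée), h = 1 along meridians and k = sec φ along parallels.
Areal scale = h·k = 1 × sec φ; at 60°, h = 1.000, k = 2.000, so h·k = 2.000.
True area = apparent / (areal scale) = 194000 / 2.000 ≈ 97000 km².

97000 km²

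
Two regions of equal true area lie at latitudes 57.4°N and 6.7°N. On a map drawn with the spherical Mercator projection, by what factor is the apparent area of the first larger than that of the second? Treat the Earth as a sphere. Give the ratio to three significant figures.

3.40

On Mercator, area is exaggerated by sec²φ = 1/cos²φ.
At 57.4°: sec²(57.4°) = 1/0.5388² = 3.445.
At 6.7°: sec²(6.7°) = 1/0.9932² = 1.014.
Ratio = 3.445/1.014 = cos²(6.7°)/cos²(57.4°) ≈ 3.40.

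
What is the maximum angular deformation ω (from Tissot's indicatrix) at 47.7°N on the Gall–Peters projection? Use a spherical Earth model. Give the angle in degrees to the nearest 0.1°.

5.7°

Gall–Peters is a cylindrical equal-area projection with standard parallels at ±45°. Cylindrical equal-area (φ₀ = 45°): h = cos φ / cos 45° along meridians, k = cos 45° / cos φ along parallels; h·k = 1.
At 47.7°: h = 0.9518, k = 1.051; principal scales a = 1.051, b = 0.9518.
sin(ω/2) = (a − b)/(a + b) = 0.09888/2.002 = 0.04938, so ω = 2 arcsin(0.04938) ≈ 5.7°.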